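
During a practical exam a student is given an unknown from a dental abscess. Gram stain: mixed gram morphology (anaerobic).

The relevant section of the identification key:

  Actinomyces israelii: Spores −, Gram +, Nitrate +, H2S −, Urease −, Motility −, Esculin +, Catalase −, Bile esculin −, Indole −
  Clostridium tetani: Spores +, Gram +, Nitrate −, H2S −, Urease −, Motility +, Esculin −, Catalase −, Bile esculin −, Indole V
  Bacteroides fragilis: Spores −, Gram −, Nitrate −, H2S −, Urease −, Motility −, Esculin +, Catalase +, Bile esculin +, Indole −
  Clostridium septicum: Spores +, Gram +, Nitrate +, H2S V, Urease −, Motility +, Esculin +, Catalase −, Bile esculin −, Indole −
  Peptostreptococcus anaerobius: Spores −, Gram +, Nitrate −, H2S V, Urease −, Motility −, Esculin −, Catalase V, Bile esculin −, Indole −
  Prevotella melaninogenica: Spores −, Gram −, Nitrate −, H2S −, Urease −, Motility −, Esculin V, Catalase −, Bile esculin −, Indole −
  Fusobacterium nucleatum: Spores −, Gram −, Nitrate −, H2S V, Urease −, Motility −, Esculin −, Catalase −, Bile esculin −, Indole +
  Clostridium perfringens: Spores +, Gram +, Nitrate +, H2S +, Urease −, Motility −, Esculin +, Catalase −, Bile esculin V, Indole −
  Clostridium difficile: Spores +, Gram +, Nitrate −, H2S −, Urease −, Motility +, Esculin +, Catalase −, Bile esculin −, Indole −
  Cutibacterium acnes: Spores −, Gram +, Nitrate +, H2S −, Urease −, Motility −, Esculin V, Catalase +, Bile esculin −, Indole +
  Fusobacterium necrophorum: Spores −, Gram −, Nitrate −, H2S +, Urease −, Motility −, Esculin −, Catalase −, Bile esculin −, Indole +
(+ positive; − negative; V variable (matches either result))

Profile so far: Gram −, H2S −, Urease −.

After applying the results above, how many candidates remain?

3

Gram −: excludes 7 organisms — 4 left.
Urease −: all 4 remaining candidates are consistent.
H2S −: excludes Fusobacterium necrophorum — 3 left.
Still consistent: Bacteroides fragilis, Fusobacterium nucleatum, Prevotella melaninogenica.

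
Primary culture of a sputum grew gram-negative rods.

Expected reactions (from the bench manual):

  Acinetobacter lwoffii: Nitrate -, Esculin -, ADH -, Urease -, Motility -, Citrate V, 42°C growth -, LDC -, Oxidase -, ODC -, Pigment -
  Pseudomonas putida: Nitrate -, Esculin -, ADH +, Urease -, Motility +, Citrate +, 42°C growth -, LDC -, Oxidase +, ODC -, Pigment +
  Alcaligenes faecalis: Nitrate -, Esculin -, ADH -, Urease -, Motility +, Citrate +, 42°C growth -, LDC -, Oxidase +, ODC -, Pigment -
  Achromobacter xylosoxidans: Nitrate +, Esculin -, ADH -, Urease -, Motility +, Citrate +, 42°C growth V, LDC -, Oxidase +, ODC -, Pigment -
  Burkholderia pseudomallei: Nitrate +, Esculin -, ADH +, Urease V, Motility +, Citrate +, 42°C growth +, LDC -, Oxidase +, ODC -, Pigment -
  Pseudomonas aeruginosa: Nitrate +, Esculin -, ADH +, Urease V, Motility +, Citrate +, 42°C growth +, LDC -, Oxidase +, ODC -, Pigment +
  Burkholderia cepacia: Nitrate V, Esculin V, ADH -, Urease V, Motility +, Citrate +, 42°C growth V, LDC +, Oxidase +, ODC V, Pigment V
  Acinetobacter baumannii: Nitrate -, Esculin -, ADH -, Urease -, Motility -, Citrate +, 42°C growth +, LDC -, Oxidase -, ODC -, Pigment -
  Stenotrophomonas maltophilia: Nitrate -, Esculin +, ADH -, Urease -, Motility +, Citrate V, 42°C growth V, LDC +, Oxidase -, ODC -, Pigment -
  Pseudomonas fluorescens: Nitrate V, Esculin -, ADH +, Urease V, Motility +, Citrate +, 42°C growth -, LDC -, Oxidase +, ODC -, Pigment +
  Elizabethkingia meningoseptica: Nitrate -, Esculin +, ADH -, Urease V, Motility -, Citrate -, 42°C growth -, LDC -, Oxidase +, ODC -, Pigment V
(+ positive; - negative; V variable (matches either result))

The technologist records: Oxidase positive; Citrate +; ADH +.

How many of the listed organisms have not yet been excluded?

4

Oxidase +: excludes Acinetobacter lwoffii, Acinetobacter baumannii, Stenotrophomonas maltophilia — 8 left.
ADH +: excludes Alcaligenes faecalis, Achromobacter xylosoxidans, Burkholderia cepacia, Elizabethkingia meningoseptica — 4 left.
Citrate +: all 4 remaining candidates are consistent.
Still consistent: Burkholderia pseudomallei, Pseudomonas aeruginosa, Pseudomonas fluorescens, Pseudomonas putida.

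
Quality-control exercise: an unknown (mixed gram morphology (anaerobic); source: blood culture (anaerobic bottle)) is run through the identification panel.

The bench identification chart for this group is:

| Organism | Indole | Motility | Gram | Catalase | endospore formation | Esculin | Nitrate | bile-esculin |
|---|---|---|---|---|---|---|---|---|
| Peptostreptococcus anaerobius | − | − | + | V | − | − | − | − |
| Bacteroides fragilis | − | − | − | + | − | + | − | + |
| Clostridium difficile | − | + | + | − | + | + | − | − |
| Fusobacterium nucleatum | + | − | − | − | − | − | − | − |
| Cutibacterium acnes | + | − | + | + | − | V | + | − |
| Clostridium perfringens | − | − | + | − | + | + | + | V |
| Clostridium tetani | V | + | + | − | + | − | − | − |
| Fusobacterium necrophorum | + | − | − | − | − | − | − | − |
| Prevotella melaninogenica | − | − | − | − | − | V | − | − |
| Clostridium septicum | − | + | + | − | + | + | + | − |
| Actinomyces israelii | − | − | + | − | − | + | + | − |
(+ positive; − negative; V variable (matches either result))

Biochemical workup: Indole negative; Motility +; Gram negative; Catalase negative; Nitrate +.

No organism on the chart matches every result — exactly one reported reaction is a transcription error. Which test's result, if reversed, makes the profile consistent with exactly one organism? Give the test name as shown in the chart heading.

Gram

As reported, no row in the chart matches all 5 reactions.
Reversing Catalase → still no organism matches.
Reversing Motility → still no organism matches.
Reversing Nitrate → still no organism matches.
Reversing Indole → still no organism matches.
Reversing Gram (to +) → unique match: Clostridium septicum.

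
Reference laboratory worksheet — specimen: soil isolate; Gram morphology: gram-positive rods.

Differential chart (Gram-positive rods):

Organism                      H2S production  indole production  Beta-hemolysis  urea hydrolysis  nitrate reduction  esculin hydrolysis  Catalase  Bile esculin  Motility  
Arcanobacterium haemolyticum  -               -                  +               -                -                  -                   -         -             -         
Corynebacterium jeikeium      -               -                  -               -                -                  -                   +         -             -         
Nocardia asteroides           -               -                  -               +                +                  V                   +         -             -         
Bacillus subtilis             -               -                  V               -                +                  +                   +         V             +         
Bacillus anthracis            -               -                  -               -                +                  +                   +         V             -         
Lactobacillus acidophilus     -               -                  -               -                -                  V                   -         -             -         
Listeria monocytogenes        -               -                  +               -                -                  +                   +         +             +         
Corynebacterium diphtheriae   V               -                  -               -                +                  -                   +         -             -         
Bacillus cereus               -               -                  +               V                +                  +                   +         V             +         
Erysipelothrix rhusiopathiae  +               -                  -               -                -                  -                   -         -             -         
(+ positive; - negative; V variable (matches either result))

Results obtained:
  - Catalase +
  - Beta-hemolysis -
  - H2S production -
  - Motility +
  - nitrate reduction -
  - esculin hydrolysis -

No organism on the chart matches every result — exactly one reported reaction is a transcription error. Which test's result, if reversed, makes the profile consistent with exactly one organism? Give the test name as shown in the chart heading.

Motility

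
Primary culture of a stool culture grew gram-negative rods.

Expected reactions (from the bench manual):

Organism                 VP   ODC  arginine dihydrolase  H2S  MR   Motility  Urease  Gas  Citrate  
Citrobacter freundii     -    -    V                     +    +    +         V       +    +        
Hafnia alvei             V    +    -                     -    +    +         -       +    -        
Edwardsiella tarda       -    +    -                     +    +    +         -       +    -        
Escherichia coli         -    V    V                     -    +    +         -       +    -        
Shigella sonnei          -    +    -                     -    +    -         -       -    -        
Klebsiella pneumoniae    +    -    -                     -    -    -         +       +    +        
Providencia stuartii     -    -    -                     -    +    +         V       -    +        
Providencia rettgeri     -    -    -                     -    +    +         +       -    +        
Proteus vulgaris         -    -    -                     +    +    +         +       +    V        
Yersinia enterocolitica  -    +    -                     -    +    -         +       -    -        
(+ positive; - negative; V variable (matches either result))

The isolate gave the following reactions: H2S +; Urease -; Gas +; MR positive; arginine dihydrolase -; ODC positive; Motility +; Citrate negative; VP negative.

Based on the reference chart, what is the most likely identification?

Gas +: excludes Shigella sonnei, Providencia stuartii, Providencia rettgeri, Yersinia enterocolitica — 6 left.
ODC +: excludes Citrobacter freundii, Klebsiella pneumoniae, Proteus vulgaris — 3 left.
Urease -: all 3 remaining candidates are consistent.
Citrate -: all 3 remaining candidates are consistent.
H2S +: excludes Hafnia alvei, Escherichia coli — 1 left.
MR +: the one remaining candidate is consistent.
Motility +: the one remaining candidate is consistent.
arginine dihydrolase -: the one remaining candidate is consistent.
VP -: the one remaining candidate is consistent.

Edwardsiella tarda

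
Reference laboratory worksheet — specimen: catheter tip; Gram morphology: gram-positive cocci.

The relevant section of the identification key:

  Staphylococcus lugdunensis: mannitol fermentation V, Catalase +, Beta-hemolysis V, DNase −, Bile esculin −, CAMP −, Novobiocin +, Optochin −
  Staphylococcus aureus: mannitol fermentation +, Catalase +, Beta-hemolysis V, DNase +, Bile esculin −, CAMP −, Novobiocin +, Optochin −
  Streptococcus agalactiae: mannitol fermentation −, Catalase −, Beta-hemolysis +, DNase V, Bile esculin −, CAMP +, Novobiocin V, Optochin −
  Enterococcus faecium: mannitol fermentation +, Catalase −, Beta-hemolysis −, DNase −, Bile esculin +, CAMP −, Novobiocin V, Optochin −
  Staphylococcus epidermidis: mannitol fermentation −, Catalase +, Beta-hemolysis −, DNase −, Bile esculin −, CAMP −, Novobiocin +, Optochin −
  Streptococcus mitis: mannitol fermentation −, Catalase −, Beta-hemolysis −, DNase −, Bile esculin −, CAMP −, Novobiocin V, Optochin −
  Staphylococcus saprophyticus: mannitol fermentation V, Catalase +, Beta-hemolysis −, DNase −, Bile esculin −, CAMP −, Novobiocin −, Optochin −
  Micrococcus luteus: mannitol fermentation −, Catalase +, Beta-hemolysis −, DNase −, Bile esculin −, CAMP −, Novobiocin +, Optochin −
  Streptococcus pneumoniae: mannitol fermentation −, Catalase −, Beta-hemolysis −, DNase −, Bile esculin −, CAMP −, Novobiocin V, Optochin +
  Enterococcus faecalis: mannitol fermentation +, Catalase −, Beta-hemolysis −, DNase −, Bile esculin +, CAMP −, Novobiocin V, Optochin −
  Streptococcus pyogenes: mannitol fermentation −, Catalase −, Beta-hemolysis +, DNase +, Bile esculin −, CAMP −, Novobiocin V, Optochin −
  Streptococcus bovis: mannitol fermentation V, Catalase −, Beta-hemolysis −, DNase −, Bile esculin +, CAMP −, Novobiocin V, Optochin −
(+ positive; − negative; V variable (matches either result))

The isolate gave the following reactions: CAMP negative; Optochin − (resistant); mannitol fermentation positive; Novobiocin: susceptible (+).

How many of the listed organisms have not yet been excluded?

5

CAMP −: excludes Streptococcus agalactiae — 11 left.
Novobiocin +: excludes Staphylococcus saprophyticus — 10 left.
Optochin −: excludes Streptococcus pneumoniae — 9 left.
mannitol fermentation +: excludes Staphylococcus epidermidis, Streptococcus mitis, Micrococcus luteus, Streptococcus pyogenes — 5 left.
Still consistent: Enterococcus faecalis, Enterococcus faecium, Staphylococcus aureus, Staphylococcus lugdunensis, Streptococcus bovis.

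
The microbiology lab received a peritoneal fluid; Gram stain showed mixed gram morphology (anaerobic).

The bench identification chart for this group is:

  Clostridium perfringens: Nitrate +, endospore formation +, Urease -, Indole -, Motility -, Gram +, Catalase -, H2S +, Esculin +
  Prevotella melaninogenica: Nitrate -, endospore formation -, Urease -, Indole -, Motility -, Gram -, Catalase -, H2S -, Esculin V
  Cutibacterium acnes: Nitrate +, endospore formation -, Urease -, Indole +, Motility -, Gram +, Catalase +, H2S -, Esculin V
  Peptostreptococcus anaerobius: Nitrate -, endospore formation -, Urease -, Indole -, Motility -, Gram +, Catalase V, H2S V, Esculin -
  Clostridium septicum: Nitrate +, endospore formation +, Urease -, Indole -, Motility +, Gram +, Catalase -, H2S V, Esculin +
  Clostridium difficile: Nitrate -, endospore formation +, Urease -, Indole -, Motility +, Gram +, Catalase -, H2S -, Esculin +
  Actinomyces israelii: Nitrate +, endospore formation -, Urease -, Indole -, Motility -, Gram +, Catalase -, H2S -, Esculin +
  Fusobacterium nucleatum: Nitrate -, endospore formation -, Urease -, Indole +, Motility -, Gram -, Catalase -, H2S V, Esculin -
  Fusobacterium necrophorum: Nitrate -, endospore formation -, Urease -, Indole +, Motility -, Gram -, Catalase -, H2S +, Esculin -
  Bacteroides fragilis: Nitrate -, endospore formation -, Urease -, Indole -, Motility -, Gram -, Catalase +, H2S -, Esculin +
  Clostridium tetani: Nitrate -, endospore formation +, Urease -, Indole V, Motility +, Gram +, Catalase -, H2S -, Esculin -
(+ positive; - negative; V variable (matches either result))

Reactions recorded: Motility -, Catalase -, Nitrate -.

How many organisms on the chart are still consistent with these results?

4

Motility -: excludes Clostridium septicum, Clostridium difficile, Clostridium tetani — 8 left.
Nitrate -: excludes Clostridium perfringens, Cutibacterium acnes, Actinomyces israelii — 5 left.
Catalase -: excludes Bacteroides fragilis — 4 left.
Still consistent: Fusobacterium necrophorum, Fusobacterium nucleatum, Peptostreptococcus anaerobius, Prevotella melaninogenica.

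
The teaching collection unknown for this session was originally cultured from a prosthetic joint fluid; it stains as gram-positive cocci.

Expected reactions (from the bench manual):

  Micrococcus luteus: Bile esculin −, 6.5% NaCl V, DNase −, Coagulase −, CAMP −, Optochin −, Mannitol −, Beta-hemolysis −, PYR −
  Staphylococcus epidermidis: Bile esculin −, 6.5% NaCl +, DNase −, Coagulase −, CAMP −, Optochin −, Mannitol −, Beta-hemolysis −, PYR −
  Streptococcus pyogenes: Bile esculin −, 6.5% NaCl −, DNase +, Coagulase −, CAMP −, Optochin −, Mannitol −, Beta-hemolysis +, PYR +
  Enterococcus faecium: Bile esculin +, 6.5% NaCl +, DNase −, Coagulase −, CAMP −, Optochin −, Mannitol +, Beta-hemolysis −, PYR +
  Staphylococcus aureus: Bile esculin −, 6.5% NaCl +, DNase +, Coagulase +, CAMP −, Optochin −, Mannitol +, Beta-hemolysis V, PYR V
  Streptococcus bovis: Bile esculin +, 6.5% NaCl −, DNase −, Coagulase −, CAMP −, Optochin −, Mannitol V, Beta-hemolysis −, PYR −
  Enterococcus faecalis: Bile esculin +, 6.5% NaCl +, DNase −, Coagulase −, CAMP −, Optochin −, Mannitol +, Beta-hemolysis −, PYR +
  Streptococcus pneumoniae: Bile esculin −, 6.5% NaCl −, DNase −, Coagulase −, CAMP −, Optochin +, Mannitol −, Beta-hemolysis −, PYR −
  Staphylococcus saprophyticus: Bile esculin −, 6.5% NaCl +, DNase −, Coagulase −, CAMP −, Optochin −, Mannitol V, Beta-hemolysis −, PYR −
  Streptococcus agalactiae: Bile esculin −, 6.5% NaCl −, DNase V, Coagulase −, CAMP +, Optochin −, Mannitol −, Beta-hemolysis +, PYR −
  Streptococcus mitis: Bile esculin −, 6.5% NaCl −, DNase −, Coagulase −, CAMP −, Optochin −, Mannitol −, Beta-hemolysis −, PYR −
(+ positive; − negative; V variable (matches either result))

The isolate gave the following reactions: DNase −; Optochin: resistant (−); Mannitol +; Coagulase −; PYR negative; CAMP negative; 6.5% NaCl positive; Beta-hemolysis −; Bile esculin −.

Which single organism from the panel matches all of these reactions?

Staphylococcus saprophyticus

Beta-hemolysis −: excludes Streptococcus pyogenes, Streptococcus agalactiae — 9 left.
CAMP −: all 9 remaining candidates are consistent.
DNase −: excludes Staphylococcus aureus — 8 left.
6.5% NaCl +: excludes Streptococcus bovis, Streptococcus pneumoniae, Streptococcus mitis — 5 left.
PYR −: excludes Enterococcus faecium, Enterococcus faecalis — 3 left.
Optochin −: all 3 remaining candidates are consistent.
Mannitol +: excludes Micrococcus luteus, Staphylococcus epidermidis — 1 left.
Coagulase −: the one remaining candidate is consistent.
Bile esculin −: the one remaining candidate is consistent.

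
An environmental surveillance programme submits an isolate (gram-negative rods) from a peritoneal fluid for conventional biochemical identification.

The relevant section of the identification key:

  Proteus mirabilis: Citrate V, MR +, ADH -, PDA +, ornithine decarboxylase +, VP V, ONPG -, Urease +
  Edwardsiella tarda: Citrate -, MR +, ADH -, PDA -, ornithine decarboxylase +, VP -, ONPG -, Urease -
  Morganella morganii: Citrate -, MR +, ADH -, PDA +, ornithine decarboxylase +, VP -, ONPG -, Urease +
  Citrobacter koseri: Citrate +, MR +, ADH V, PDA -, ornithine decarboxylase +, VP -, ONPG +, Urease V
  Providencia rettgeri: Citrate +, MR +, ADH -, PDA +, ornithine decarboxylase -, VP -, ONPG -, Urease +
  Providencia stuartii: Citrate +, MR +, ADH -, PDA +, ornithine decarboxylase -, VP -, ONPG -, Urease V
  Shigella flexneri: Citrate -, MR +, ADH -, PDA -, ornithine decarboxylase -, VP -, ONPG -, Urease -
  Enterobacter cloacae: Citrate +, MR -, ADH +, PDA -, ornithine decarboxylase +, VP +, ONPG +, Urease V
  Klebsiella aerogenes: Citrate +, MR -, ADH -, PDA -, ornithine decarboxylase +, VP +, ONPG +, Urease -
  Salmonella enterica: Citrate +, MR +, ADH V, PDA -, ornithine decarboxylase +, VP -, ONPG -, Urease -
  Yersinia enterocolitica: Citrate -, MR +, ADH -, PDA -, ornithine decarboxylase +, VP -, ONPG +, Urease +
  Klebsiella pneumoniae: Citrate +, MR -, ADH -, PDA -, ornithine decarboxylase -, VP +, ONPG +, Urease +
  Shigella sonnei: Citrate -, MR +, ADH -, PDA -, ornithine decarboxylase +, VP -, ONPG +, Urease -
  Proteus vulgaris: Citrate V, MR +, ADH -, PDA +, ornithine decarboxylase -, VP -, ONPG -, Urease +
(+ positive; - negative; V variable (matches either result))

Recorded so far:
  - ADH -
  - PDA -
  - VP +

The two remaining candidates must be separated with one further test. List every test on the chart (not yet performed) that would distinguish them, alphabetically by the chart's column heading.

ADH -: excludes Enterobacter cloacae — 13 left.
VP +: excludes 10 organisms — 3 left.
PDA -: excludes Proteus mirabilis — 2 left.
Two candidates remain: Klebsiella aerogenes and Klebsiella pneumoniae.
  Citrate: + vs + — same for both, does not separate.
  MR: - vs - — same for both, does not separate.
  ornithine decarboxylase: Klebsiella aerogenes +, Klebsiella pneumoniae - — discriminates.
  ONPG: + vs + — same for both, does not separate.
  Urease: Klebsiella aerogenes -, Klebsiella pneumoniae + — discriminates.

ornithine decarboxylase, Urease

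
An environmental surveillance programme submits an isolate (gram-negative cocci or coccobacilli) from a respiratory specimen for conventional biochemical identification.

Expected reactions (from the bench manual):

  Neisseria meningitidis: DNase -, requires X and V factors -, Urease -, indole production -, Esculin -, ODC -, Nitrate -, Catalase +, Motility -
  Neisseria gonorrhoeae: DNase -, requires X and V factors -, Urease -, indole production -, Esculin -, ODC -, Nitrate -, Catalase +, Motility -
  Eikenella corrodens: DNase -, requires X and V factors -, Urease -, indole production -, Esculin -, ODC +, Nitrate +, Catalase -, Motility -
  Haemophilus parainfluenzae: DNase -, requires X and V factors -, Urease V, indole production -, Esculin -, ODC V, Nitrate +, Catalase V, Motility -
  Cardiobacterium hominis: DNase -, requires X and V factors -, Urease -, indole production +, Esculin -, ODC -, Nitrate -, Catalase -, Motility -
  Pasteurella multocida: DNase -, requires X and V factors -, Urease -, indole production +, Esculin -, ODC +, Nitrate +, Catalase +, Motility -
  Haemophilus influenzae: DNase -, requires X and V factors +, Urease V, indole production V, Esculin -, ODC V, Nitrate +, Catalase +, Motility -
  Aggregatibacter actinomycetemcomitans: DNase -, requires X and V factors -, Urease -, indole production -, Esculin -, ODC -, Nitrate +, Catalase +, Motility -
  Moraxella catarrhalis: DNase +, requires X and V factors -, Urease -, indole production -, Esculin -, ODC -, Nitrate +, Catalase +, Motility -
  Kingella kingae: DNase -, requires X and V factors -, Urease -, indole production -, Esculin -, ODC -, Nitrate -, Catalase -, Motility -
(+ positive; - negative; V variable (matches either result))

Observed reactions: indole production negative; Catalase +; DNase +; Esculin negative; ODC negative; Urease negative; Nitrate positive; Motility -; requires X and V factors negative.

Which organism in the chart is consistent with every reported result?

indole production -: excludes Cardiobacterium hominis, Pasteurella multocida — 8 left.
Nitrate +: excludes Neisseria meningitidis, Neisseria gonorrhoeae, Kingella kingae — 5 left.
requires X and V factors -: excludes Haemophilus influenzae — 4 left.
Esculin -: all 4 remaining candidates are consistent.
DNase +: excludes Eikenella corrodens, Haemophilus parainfluenzae, Aggregatibacter actinomycetemcomitans — 1 left.
Motility -: the one remaining candidate is consistent.
Catalase +: the one remaining candidate is consistent.
ODC -: the one remaining candidate is consistent.
Urease -: the one remaining candidate is consistent.

Moraxella catarrhalis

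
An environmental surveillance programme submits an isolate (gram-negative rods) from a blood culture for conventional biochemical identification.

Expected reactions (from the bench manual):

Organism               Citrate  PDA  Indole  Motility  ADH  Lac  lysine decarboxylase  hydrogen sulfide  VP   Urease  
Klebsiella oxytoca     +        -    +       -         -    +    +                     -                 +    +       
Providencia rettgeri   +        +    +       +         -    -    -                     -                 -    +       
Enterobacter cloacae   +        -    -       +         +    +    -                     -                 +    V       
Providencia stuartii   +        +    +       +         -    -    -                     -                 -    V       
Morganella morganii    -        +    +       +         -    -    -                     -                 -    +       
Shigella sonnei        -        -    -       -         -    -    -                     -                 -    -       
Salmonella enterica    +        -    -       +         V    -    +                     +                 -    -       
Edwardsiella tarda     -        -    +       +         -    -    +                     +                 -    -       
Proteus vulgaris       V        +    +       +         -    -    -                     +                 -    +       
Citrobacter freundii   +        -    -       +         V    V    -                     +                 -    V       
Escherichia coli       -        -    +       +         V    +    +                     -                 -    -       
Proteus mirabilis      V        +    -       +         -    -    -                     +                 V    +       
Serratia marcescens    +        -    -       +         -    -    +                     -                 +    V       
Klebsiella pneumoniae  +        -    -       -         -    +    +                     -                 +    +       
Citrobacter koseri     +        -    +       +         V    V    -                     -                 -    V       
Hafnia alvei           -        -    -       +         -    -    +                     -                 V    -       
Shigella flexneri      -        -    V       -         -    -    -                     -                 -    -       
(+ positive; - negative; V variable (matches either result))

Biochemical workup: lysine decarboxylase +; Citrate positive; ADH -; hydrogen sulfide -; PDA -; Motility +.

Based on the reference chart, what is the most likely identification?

Serratia marcescens

ADH -: excludes Enterobacter cloacae — 16 left.
Motility +: excludes Klebsiella oxytoca, Shigella sonnei, Klebsiella pneumoniae, Shigella flexneri — 12 left.
Citrate +: excludes Morganella morganii, Edwardsiella tarda, Escherichia coli, Hafnia alvei — 8 left.
PDA -: excludes Providencia rettgeri, Providencia stuartii, Proteus vulgaris, Proteus mirabilis — 4 left.
lysine decarboxylase +: excludes Citrobacter freundii, Citrobacter koseri — 2 left.
hydrogen sulfide -: excludes Salmonella enterica — 1 left.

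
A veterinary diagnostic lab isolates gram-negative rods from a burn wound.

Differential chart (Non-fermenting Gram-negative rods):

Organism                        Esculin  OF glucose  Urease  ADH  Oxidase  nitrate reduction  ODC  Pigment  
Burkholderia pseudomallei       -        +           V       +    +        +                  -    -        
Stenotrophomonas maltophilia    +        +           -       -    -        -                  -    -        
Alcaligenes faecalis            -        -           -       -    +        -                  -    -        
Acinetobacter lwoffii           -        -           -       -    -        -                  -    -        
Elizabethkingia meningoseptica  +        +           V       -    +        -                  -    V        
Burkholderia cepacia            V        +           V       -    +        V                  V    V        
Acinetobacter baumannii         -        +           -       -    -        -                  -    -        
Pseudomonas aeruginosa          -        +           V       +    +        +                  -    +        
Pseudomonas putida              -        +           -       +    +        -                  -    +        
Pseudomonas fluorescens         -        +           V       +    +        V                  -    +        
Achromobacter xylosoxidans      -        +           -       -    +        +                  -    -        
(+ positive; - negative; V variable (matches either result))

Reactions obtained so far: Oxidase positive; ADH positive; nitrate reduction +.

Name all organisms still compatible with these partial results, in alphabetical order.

Oxidase +: excludes Stenotrophomonas maltophilia, Acinetobacter lwoffii, Acinetobacter baumannii — 8 left.
nitrate reduction +: excludes Alcaligenes faecalis, Elizabethkingia meningoseptica, Pseudomonas putida — 5 left.
ADH +: excludes Burkholderia cepacia, Achromobacter xylosoxidans — 3 left.

Burkholderia pseudomallei, Pseudomonas aeruginosa, Pseudomonas fluorescens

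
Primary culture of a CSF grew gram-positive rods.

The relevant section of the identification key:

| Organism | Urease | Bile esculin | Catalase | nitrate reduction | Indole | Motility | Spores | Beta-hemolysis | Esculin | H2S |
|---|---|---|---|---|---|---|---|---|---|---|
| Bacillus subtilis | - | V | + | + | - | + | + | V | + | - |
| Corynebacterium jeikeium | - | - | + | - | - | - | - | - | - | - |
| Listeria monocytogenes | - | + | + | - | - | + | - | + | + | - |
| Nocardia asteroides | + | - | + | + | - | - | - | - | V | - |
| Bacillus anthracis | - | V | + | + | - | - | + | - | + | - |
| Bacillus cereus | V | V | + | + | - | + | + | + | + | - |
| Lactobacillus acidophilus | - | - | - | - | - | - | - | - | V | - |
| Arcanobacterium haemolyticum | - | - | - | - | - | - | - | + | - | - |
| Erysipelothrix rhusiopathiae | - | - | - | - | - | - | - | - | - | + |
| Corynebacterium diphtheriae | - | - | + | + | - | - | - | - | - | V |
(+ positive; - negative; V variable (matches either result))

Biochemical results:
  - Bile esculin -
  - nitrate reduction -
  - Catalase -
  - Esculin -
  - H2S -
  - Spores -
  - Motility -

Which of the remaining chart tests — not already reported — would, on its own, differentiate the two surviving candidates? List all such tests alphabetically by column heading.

Esculin -: excludes Bacillus subtilis, Listeria monocytogenes, Bacillus anthracis, Bacillus cereus — 6 left.
Catalase -: excludes Corynebacterium jeikeium, Nocardia asteroides, Corynebacterium diphtheriae — 3 left.
Motility -: all 3 remaining candidates are consistent.
Spores -: all 3 remaining candidates are consistent.
Bile esculin -: all 3 remaining candidates are consistent.
nitrate reduction -: all 3 remaining candidates are consistent.
H2S -: excludes Erysipelothrix rhusiopathiae — 2 left.
Two candidates remain: Arcanobacterium haemolyticum and Lactobacillus acidophilus.
  Urease: - vs - — same for both, does not separate.
  Indole: - vs - — same for both, does not separate.
  Beta-hemolysis: Arcanobacterium haemolyticum +, Lactobacillus acidophilus - — discriminates.

Beta-hemolysis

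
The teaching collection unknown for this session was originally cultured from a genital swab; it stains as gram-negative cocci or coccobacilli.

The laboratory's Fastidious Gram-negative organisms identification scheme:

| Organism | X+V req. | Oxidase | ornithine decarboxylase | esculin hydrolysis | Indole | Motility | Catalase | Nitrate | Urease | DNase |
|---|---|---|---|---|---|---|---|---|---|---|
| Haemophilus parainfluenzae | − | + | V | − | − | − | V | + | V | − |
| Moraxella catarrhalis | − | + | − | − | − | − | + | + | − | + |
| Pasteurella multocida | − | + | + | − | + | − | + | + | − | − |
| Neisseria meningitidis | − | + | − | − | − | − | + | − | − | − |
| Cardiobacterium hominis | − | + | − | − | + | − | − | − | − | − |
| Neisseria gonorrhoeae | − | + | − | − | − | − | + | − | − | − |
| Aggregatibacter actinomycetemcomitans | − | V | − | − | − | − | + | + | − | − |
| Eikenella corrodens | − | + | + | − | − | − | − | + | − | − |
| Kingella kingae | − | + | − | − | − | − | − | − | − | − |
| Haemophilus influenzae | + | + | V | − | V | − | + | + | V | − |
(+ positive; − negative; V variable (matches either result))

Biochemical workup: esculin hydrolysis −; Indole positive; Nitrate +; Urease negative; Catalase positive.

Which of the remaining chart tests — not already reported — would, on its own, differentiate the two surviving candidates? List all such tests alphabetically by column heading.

X+V req.

esculin hydrolysis −: all 10 remaining candidates are consistent.
Nitrate +: excludes Neisseria meningitidis, Cardiobacterium hominis, Neisseria gonorrhoeae, Kingella kingae — 6 left.
Urease −: all 6 remaining candidates are consistent.
Catalase +: excludes Eikenella corrodens — 5 left.
Indole +: excludes Haemophilus parainfluenzae, Moraxella catarrhalis, Aggregatibacter actinomycetemcomitans — 2 left.
Two candidates remain: Haemophilus influenzae and Pasteurella multocida.
  X+V req.: Haemophilus influenzae +, Pasteurella multocida − — discriminates.
  Oxidase: + vs + — same for both, does not separate.
  ornithine decarboxylase: V vs + — variable for at least one, does not separate.
  Motility: − vs − — same for both, does not separate.
  DNase: − vs − — same for both, does not separate.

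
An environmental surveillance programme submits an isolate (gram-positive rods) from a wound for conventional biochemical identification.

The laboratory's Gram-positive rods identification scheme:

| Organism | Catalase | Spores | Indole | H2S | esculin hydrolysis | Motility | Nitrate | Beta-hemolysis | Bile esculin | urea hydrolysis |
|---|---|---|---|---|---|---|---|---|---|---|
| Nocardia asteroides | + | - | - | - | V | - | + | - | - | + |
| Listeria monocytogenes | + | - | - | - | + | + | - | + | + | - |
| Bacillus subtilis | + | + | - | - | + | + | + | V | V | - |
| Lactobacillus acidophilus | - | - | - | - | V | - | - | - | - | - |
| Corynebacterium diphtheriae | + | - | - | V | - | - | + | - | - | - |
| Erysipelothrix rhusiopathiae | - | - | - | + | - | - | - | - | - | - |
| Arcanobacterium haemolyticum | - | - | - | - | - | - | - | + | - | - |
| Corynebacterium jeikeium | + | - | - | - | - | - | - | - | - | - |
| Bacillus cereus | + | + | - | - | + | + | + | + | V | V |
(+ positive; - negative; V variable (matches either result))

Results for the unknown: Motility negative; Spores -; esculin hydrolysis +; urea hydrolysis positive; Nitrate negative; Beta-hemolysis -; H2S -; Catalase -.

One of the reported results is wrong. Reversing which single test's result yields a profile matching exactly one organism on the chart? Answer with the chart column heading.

urea hydrolysis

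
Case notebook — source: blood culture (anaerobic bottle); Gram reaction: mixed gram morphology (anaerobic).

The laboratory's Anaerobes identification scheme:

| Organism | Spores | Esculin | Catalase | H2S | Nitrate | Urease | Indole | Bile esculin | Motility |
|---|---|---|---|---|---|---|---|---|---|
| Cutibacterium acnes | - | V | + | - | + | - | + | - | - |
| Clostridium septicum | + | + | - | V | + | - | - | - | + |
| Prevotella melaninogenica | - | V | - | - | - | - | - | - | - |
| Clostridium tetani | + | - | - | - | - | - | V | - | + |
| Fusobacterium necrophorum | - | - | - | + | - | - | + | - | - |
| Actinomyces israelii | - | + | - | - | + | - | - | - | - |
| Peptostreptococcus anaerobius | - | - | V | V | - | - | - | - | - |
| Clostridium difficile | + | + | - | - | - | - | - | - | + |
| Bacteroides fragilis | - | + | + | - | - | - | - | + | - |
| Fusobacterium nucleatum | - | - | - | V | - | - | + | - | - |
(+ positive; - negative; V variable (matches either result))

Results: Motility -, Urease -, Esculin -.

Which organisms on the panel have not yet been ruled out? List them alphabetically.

Cutibacterium acnes, Fusobacterium necrophorum, Fusobacterium nucleatum, Peptostreptococcus anaerobius, Prevotella melaninogenica

Esculin -: excludes Clostridium septicum, Actinomyces israelii, Clostridium difficile, Bacteroides fragilis — 6 left.
Urease -: all 6 remaining candidates are consistent.
Motility -: excludes Clostridium tetani — 5 left.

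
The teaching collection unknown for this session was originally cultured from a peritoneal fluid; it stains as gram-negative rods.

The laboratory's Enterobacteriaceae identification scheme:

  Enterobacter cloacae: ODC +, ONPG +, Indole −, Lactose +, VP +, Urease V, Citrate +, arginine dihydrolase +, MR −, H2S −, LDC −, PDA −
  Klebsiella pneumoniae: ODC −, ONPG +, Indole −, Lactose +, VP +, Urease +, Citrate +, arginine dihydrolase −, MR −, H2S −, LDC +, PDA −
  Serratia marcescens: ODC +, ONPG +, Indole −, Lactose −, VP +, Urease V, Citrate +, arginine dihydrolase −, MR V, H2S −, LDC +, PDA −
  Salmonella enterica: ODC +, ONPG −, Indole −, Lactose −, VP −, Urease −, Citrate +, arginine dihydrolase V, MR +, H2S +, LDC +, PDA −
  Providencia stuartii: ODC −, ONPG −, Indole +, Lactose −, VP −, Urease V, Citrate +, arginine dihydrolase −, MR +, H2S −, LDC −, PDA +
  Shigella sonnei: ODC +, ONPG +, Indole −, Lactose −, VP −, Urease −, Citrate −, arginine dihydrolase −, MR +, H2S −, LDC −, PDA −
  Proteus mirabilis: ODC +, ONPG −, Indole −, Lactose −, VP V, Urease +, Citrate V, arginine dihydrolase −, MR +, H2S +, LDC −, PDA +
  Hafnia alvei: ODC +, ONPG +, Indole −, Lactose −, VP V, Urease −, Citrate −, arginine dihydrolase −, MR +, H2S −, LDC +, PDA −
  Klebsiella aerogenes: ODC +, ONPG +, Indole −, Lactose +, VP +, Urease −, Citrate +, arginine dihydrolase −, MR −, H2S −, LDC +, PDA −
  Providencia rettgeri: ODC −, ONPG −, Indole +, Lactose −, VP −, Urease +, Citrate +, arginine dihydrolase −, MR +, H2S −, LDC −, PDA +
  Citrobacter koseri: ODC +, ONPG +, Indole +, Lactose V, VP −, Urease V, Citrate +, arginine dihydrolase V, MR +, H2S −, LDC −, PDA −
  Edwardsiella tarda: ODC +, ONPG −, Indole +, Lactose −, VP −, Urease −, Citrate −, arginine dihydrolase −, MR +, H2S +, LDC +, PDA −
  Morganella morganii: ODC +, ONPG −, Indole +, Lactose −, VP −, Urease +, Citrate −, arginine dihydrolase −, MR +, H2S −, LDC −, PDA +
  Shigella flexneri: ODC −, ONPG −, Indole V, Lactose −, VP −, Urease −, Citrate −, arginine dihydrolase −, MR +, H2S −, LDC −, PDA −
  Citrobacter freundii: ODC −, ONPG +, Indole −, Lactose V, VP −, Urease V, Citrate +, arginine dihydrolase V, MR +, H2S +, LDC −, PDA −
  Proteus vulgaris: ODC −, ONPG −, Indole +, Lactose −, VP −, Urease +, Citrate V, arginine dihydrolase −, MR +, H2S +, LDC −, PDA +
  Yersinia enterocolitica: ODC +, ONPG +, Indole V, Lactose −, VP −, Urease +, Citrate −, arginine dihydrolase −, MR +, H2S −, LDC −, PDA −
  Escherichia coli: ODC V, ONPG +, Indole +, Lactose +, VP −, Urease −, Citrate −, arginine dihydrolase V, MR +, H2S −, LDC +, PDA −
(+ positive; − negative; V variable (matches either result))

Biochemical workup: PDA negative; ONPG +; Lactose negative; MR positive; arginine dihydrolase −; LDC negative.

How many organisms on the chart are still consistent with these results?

arginine dihydrolase −: excludes Enterobacter cloacae — 17 left.
ONPG +: excludes 8 organisms — 9 left.
MR +: excludes Klebsiella pneumoniae, Klebsiella aerogenes — 7 left.
PDA −: all 7 remaining candidates are consistent.
Lactose −: excludes Escherichia coli — 6 left.
LDC −: excludes Serratia marcescens, Hafnia alvei — 4 left.
Still consistent: Citrobacter freundii, Citrobacter koseri, Shigella sonnei, Yersinia enterocolitica.

4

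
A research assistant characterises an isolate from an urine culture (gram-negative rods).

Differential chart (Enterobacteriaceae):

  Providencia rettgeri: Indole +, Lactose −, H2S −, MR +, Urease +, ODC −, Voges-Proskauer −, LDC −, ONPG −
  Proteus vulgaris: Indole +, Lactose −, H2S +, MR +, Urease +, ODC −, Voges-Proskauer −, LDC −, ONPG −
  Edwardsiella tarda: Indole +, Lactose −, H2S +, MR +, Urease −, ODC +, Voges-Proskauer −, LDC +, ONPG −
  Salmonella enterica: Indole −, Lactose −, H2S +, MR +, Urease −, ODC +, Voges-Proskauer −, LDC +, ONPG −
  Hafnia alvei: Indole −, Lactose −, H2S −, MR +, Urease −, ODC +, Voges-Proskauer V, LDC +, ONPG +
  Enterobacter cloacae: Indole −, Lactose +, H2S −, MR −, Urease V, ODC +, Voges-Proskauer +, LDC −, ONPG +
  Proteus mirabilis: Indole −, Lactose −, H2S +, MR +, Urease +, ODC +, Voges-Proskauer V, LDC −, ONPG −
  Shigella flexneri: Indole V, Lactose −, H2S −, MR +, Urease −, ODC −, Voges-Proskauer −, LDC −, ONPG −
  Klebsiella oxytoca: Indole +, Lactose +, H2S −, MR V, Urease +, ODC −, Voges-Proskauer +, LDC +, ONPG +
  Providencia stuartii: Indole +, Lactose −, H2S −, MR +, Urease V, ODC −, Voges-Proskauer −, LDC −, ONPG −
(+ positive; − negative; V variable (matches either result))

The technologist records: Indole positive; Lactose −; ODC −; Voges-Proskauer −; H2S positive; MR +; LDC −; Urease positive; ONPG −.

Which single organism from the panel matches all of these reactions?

Proteus vulgaris

ODC −: excludes 5 organisms — 5 left.
Lactose −: excludes Klebsiella oxytoca — 4 left.
MR +: all 4 remaining candidates are consistent.
ONPG −: all 4 remaining candidates are consistent.
LDC −: all 4 remaining candidates are consistent.
Voges-Proskauer −: all 4 remaining candidates are consistent.
Urease +: excludes Shigella flexneri — 3 left.
Indole +: all 3 remaining candidates are consistent.
H2S +: excludes Providencia rettgeri, Providencia stuartii — 1 left.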